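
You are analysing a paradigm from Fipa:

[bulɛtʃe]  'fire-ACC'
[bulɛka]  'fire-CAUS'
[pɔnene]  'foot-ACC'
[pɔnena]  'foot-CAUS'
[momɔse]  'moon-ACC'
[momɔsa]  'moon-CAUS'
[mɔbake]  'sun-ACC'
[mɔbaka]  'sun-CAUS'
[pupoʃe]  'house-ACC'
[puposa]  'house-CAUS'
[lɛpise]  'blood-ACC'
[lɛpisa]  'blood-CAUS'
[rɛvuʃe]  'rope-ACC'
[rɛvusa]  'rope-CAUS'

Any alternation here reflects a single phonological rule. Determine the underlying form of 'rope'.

In [rɛvuʃe] and [rɛvusa] the final segment of 'rope' alternates: [ʃ] ~ [s].
The stem 'moon' ([momɔse], [momɔsa]) shows [s] unchanged in both environments, so [s] cannot be basic with [ʃ] derived before the ACC suffix.
The alternation reflects depalatalization: palato-alveolar /tʃ/ and /ʃ/ become [k] and [s] when no front vowel follows. /ʃ/ is underlying.
The underlying form of 'rope' is therefore /rɛvuʃ/.

/rɛvuʃ/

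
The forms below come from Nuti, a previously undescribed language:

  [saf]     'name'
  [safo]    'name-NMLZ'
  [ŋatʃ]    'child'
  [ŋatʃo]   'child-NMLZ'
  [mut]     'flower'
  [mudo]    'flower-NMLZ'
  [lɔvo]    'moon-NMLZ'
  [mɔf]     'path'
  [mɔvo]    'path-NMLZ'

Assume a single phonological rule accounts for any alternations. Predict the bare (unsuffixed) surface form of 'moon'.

[lɔf]

In [mɔf] and [mɔvo] the final segment of 'path' alternates: [f] ~ [v].
Compare 'name', with invariant [f] in [saf] and [safo]: an analysis with underlying /f/ and a rule producing [v] before the NMLZ suffix would wrongly predict alternation here too.
The alternation reflects word-final obstruent devoicing: voiced obstruents become voiceless word-finally. /v/ is underlying.
The one attested form of 'moon', [lɔvo], shows underlying /lɔv/. Applying the same rule word-finally gives [lɔf].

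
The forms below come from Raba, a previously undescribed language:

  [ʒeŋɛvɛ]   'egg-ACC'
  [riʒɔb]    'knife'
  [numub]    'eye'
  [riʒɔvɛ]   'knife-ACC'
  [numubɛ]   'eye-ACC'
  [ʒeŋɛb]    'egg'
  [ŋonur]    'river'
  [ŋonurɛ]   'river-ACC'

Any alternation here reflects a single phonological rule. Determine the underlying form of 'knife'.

/riʒɔv/

The root 'knife' surfaces as [riʒɔvɛ] and [riʒɔb], with a stem-final [v] ~ [b] alternation.
Compare 'eye', with invariant [b] in [numubɛ] and [numub]: an analysis with underlying /b/ and a rule producing [v] before the ACC suffix would wrongly predict alternation here too.
The alternation reflects word-final hardening: voiced fricatives become stops word-finally. /v/ is underlying.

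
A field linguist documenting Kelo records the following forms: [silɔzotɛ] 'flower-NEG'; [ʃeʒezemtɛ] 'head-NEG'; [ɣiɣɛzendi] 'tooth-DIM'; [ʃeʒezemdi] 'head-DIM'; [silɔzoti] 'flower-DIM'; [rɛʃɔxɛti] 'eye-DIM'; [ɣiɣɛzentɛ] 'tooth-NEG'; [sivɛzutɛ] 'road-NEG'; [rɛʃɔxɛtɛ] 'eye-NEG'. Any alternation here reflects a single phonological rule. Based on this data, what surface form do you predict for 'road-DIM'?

[sivɛzuti]

The DIM morpheme has two allomorphs, [-di] and [-ti].
The NEG suffix, which begins with [t], is invariant after every stem; so [t] is not altered by any rule here.
So the underlying form is /-di/, and voiced stops become voiceless after a vowel.
After 'road', which ends in a vowel, the suffix surfaces as [-ti], giving [sivɛzuti].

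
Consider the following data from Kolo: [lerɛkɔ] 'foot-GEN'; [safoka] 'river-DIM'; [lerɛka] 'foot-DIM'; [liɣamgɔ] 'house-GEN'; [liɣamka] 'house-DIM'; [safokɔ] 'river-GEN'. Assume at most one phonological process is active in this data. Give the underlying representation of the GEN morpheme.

/-gɔ/

The GEN morpheme has two allomorphs, [-gɔ] and [-kɔ].
By contrast the DIM suffix keeps its initial [k] throughout — that segment must be underlying.
So the underlying form is /-gɔ/, and voiced stops become voiceless after a vowel.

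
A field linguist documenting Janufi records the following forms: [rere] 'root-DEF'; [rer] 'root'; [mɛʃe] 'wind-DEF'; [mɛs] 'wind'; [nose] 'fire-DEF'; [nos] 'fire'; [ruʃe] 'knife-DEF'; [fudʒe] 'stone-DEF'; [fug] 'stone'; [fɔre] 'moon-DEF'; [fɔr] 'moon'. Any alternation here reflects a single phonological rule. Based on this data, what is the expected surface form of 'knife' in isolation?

In [mɛʃe] and [mɛs] the final segment of 'wind' alternates: [ʃ] ~ [s].
If /s/ were underlying and a rule turned it into [ʃ] before the DEF suffix, 'fire' would also alternate; but it has [s] in both [nose] and [nos].
The underlying segment must be /ʃ/; palato-alveolar /dʒ/ and /ʃ/ become [g] and [s] when no front vowel follows, yielding [s] there.
The one attested form of 'knife', [ruʃe], shows underlying /ruʃ/. Applying the same rule when no front vowel follows gives [rus].

[rus]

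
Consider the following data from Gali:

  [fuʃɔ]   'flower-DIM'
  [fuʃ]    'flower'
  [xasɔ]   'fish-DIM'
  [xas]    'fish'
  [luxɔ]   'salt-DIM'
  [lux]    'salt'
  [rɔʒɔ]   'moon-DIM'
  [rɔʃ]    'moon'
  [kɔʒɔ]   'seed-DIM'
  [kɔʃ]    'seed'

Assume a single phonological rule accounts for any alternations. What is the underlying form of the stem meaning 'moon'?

/rɔʒ/

'moon' shows [ʒ] ~ [ʃ] at the end of the stem ([rɔʒɔ] vs [rɔʃ]).
But 'flower' keeps [ʃ] in both environments ([fuʃɔ], [fuʃ]), so there is no rule changing /ʃ/ to [ʒ] before the DIM suffix.
Therefore /ʒ/ is basic and [ʃ] is derived by word-final obstruent devoicing (voiced obstruents become voiceless word-finally).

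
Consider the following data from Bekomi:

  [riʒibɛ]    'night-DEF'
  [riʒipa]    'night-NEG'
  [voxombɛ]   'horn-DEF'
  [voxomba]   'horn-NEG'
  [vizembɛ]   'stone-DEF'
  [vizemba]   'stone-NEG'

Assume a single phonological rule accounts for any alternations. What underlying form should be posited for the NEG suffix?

/-pa/

The NEG suffix surfaces as [-ba] and [-pa], depending on the final segment of the stem.
The DEF suffix, which begins with [b], is invariant after every stem; so [b] is not altered by any rule here.
So the underlying form is /-pa/, and voiceless stops become voiced after a nasal.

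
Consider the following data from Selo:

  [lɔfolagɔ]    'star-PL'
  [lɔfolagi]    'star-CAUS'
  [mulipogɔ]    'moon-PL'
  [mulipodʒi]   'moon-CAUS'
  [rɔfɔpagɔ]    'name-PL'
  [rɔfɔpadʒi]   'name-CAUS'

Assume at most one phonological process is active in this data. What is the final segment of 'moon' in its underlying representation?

The root 'moon' surfaces as [mulipogɔ] and [mulipodʒi], with a stem-final [g] ~ [dʒ] alternation.
Compare 'star', with invariant [g] in [lɔfolagɔ] and [lɔfolagi]: an analysis with underlying /g/ and a rule producing [dʒ] before the CAUS suffix would wrongly predict alternation here too.
The underlying segment must be /dʒ/; palato-alveolar /dʒ/ becomes [g] when no front vowel follows, yielding [g] there.

/dʒ/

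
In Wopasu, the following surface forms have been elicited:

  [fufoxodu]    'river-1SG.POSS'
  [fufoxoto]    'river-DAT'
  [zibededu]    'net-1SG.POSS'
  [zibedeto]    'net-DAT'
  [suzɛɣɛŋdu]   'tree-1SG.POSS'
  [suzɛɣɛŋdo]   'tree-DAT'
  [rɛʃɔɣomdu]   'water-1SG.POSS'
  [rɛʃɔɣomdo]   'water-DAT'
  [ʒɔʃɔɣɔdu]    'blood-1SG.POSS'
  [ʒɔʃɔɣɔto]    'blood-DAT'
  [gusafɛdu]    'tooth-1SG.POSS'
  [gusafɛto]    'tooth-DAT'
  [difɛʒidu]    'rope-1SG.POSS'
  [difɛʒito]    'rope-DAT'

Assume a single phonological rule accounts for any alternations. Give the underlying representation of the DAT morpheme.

The DAT suffix surfaces as [-do] and [-to], depending on the final segment of the stem.
The 1SG.POSS suffix, which begins with [d], is invariant after every stem; so [d] is not altered by any rule here.
So the underlying form is /-to/, and voiceless stops become voiced after a nasal.

/-to/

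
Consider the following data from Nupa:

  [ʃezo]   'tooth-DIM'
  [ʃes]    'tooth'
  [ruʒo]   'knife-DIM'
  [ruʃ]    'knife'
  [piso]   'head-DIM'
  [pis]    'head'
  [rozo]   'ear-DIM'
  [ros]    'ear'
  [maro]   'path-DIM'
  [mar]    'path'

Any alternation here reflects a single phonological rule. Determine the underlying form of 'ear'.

The stem for 'ear' ends in [z] in [rozo] but [s] in [ros].
Compare 'head', with invariant [s] in [piso] and [pis]: an analysis with underlying /s/ and a rule producing [z] before the DIM suffix would wrongly predict alternation here too.
The underlying segment must be /z/; voiced obstruents become voiceless word-finally, yielding [s] there.

/roz/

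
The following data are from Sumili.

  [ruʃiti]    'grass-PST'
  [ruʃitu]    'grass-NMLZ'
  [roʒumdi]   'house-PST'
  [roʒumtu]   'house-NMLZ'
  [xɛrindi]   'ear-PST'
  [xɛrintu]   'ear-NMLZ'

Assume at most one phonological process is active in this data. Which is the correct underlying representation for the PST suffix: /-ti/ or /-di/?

/-di/

The PST suffix surfaces as [-di] and [-ti], depending on the final segment of the stem.
The NMLZ suffix, which begins with [t], is invariant after every stem; so [t] is not altered by any rule here.
The PST suffix is therefore /-di/ underlyingly, with post-vocalic devoicing: voiced stops become voiceless after a vowel.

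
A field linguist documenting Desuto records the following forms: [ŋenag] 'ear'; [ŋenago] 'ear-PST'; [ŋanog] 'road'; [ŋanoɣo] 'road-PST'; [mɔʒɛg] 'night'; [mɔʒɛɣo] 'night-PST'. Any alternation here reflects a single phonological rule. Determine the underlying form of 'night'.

In [mɔʒɛg] and [mɔʒɛɣo] the final segment of 'night' alternates: [g] ~ [ɣ].
If /g/ were underlying and a rule turned it into [ɣ] before the PST suffix, 'ear' would also alternate; but it has [g] in both [ŋenag] and [ŋenago].
The underlying segment must be /ɣ/; voiced fricatives become stops word-finally, yielding [g] there.
So 'night' = /mɔʒɛɣ/.

/mɔʒɛɣ/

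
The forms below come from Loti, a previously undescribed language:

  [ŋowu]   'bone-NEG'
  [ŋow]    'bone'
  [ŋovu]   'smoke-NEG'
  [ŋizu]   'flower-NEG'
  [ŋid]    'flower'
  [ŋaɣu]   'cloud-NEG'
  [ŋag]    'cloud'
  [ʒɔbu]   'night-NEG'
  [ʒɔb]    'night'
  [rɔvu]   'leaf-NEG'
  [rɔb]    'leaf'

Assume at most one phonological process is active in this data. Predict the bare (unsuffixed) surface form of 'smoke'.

In [rɔvu] and [rɔb] the final segment of 'leaf' alternates: [v] ~ [b].
If /b/ were underlying and a rule turned it into [v] before the NEG suffix, 'night' would also alternate; but it has [b] in both [ʒɔbu] and [ʒɔb].
Therefore /v/ is basic and [b] is derived by word-final hardening (voiced fricatives become stops word-finally).
The one attested form of 'smoke', [ŋovu], shows underlying /ŋov/. Applying the same rule word-finally gives [ŋob].

[ŋob]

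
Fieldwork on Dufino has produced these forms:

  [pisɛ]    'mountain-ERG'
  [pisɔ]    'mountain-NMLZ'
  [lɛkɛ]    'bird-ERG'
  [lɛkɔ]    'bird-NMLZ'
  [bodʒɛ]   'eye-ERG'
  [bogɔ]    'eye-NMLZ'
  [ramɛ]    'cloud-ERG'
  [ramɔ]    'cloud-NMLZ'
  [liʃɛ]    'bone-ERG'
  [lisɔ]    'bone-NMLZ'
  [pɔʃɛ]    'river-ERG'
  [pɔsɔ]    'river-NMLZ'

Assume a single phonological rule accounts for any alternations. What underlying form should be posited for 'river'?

In [pɔʃɛ] and [pɔsɔ] the final segment of 'river' alternates: [ʃ] ~ [s].
But 'mountain' keeps [s] in both environments ([pisɛ], [pisɔ]), so there is no rule changing /s/ to [ʃ] before the ERG suffix.
Therefore /ʃ/ is basic and [s] is derived by depalatalization (palato-alveolar /dʒ/ and /ʃ/ become [g] and [s] when no front vowel follows).

/pɔʃ/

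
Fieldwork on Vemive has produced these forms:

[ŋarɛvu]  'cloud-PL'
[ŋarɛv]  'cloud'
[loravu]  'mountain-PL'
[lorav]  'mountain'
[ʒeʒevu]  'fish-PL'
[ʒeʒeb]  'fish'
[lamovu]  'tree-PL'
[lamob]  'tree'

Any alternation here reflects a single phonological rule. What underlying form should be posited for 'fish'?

/ʒeʒeb/

The stem for 'fish' ends in [v] in [ʒeʒevu] but [b] in [ʒeʒeb].
But 'mountain' keeps [v] in both environments ([loravu], [lorav]), so there is no rule changing /v/ to [b] in isolation.
The underlying segment must be /b/; voiced stops become fricatives between vowels, yielding [v] there.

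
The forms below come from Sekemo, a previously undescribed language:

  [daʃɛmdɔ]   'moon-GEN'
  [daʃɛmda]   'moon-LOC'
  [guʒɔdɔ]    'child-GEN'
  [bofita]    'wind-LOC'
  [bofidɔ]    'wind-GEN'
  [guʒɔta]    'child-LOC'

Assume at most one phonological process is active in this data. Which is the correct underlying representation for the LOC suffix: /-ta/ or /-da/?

The LOC suffix surfaces as [-da] and [-ta], depending on the final segment of the stem.
The GEN suffix, which begins with [d], is invariant after every stem; so [d] is not altered by any rule here.
So the underlying form is /-ta/, and voiceless stops become voiced after a nasal.

/-ta/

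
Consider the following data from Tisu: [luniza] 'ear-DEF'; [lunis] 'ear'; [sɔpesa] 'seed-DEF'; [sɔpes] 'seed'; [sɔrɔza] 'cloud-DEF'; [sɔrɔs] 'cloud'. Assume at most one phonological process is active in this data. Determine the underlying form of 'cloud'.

/sɔrɔz/

In [sɔrɔza] and [sɔrɔs] the final segment of 'cloud' alternates: [z] ~ [s].
Compare 'seed', with invariant [s] in [sɔpesa] and [sɔpes]: an analysis with underlying /s/ and a rule producing [z] before the DEF suffix would wrongly predict alternation here too.
The underlying segment must be /z/; voiced obstruents become voiceless word-finally, yielding [s] there.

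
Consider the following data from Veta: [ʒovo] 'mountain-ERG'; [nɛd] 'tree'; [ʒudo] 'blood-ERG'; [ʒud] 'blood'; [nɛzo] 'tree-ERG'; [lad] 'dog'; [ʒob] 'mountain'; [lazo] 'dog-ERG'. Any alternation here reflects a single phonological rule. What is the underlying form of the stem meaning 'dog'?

/laz/

The root 'dog' surfaces as [lad] and [lazo], with a stem-final [d] ~ [z] alternation.
If /d/ were underlying and a rule turned it into [z] before the ERG suffix, 'blood' would also alternate; but it has [d] in both [ʒud] and [ʒudo].
The alternation reflects word-final hardening: voiced fricatives become stops word-finally. /z/ is underlying.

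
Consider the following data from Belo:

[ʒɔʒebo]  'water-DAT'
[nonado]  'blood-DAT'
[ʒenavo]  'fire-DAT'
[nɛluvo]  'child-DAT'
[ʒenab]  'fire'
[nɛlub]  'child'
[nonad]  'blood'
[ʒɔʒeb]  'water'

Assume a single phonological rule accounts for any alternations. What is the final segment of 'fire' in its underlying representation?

The root 'fire' surfaces as [ʒenavo] and [ʒenab], with a stem-final [v] ~ [b] alternation.
The stem 'water' ([ʒɔʒebo], [ʒɔʒeb]) shows [b] unchanged in both environments, so [b] cannot be basic with [v] derived before the DAT suffix.
The alternation reflects word-final hardening: voiced fricatives become stops word-finally. /v/ is underlying.

/v/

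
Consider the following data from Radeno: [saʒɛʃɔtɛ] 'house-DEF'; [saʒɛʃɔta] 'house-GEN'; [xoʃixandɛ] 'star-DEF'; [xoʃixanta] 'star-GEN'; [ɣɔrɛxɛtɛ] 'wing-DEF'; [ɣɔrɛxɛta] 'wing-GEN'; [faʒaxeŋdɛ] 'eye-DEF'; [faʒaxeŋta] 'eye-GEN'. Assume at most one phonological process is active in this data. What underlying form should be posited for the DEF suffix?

/-dɛ/

The DEF morpheme has two allomorphs, [-dɛ] and [-tɛ].
The GEN suffix, which begins with [t], is invariant after every stem; so [t] is not altered by any rule here.
The DEF suffix is therefore /-dɛ/ underlyingly, with post-vocalic devoicing: voiced stops become voiceless after a vowel.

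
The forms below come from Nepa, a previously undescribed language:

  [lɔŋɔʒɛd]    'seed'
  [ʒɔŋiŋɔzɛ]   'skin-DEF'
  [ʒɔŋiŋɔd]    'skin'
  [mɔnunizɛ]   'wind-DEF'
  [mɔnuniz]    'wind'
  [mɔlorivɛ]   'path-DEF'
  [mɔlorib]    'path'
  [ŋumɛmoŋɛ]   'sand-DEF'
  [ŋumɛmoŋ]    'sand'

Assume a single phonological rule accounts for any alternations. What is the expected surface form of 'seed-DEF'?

[lɔŋɔʒɛzɛ]

The root 'skin' surfaces as [ʒɔŋiŋɔzɛ] and [ʒɔŋiŋɔd], with a stem-final [z] ~ [d] alternation.
Compare 'wind', with invariant [z] in [mɔnunizɛ] and [mɔnuniz]: an analysis with underlying /z/ and a rule producing [d] in isolation would wrongly predict alternation here too.
So /d/ is underlying, and a rule of intervocalic spirantization — voiced stops become fricatives between vowels — gives [z].
From [lɔŋɔʒɛd] the stem 'seed' is /lɔŋɔʒɛd/; between vowels this yields [lɔŋɔʒɛzɛ].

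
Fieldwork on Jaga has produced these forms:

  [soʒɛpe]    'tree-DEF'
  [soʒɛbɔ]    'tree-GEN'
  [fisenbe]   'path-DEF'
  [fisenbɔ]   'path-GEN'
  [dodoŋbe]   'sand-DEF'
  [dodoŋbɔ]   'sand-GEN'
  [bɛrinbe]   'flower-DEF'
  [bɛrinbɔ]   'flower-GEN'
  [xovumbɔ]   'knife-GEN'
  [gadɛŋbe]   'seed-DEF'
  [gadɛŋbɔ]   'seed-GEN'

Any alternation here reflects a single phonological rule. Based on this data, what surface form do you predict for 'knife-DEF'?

[xovumbe]

The DEF morpheme has two allomorphs, [-be] and [-pe].
By contrast the GEN suffix keeps its initial [b] throughout — that segment must be underlying.
So the underlying form is /-pe/, and voiceless stops become voiced after a nasal.
After 'knife', which ends in a nasal, the suffix surfaces as [-be], giving [xovumbe].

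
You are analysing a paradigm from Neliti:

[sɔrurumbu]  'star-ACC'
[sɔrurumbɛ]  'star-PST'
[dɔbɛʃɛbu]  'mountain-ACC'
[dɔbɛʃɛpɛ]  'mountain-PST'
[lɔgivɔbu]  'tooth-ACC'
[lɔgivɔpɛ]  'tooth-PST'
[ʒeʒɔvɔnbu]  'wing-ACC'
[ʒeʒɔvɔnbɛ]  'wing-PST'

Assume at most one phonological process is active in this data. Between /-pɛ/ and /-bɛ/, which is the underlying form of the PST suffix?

The PST morpheme has two allomorphs, [-bɛ] and [-pɛ].
By contrast the ACC suffix keeps its initial [b] throughout — that segment must be underlying.
So the underlying form is /-pɛ/, and voiceless stops become voiced after a nasal.

/-pɛ/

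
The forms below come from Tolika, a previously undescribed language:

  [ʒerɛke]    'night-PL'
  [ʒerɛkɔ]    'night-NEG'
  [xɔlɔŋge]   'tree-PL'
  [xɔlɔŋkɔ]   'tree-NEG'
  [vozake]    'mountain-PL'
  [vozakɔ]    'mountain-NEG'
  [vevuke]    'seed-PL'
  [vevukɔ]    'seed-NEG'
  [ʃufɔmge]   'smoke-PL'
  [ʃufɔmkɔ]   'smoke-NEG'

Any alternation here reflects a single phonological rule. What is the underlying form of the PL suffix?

/-ge/

The PL suffix surfaces as [-ge] and [-ke], depending on the final segment of the stem.
The NEG suffix, which begins with [k], is invariant after every stem; so [k] is not altered by any rule here.
So the underlying form is /-ge/, and voiced stops become voiceless after a vowel.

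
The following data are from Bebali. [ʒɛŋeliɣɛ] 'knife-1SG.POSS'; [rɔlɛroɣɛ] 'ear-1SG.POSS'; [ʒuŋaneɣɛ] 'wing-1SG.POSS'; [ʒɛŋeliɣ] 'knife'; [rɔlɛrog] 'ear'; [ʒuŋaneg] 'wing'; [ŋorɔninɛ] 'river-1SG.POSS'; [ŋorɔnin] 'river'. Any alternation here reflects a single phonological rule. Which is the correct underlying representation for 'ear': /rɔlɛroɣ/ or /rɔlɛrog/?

The root 'ear' surfaces as [rɔlɛroɣɛ] and [rɔlɛrog], with a stem-final [ɣ] ~ [g] alternation.
If /ɣ/ were underlying and a rule turned it into [g] in isolation, 'knife' would also alternate; but it has [ɣ] in both [ʒɛŋeliɣɛ] and [ʒɛŋeliɣ].
So /g/ is underlying, and a rule of intervocalic spirantization — voiced stops become fricatives between vowels — gives [ɣ].

/rɔlɛrog/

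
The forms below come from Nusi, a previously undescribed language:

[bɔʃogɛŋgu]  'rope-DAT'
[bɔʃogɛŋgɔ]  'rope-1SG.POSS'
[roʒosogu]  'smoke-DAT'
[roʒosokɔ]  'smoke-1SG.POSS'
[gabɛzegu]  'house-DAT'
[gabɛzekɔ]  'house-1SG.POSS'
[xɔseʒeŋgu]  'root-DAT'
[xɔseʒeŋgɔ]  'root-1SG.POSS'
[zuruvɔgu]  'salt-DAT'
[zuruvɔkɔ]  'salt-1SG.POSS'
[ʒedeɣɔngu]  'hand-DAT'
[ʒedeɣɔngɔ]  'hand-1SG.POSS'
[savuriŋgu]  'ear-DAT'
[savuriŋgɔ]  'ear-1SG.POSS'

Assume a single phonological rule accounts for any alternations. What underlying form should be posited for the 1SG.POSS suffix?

The 1SG.POSS suffix surfaces as [-gɔ] and [-kɔ], depending on the final segment of the stem.
The DAT suffix, which begins with [g], is invariant after every stem; so [g] is not altered by any rule here.
So the underlying form is /-kɔ/, and voiceless stops become voiced after a nasal.

/-kɔ/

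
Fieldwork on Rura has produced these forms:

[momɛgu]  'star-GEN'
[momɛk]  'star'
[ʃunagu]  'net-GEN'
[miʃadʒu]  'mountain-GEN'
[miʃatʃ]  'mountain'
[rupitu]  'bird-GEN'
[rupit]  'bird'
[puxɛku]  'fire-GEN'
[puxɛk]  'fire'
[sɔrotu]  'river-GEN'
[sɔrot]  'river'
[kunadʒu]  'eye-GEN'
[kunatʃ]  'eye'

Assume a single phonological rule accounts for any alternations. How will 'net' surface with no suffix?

The stem for 'star' ends in [g] in [momɛgu] but [k] in [momɛk].
The stem 'fire' ([puxɛku], [puxɛk]) shows [k] unchanged in both environments, so [k] cannot be basic with [g] derived before the GEN suffix.
The underlying segment must be /g/; voiced obstruents become voiceless word-finally, yielding [k] there.
From [ʃunagu] the stem 'net' is /ʃunag/; word-finally this yields [ʃunak].

[ʃunak]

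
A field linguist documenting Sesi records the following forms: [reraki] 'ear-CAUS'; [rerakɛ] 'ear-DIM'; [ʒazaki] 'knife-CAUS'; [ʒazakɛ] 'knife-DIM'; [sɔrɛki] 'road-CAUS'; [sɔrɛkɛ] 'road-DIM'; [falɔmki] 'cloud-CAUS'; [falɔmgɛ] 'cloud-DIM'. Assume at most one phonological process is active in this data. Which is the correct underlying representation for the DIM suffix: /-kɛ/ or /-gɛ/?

/-gɛ/

The DIM morpheme has two allomorphs, [-gɛ] and [-kɛ].
The CAUS suffix, which begins with [k], is invariant after every stem; so [k] is not altered by any rule here.
The DIM suffix is therefore /-gɛ/ underlyingly, with post-vocalic devoicing: voiced stops become voiceless after a vowel.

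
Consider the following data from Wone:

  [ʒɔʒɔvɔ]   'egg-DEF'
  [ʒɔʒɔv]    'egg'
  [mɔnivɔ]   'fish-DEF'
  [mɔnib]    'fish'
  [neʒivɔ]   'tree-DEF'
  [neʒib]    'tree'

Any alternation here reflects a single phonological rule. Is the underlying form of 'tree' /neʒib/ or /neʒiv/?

In [neʒivɔ] and [neʒib] the final segment of 'tree' alternates: [v] ~ [b].
If /v/ were underlying and a rule turned it into [b] in isolation, 'egg' would also alternate; but it has [v] in both [ʒɔʒɔvɔ] and [ʒɔʒɔv].
Therefore /b/ is basic and [v] is derived by intervocalic spirantization (voiced stops become fricatives between vowels).

/neʒib/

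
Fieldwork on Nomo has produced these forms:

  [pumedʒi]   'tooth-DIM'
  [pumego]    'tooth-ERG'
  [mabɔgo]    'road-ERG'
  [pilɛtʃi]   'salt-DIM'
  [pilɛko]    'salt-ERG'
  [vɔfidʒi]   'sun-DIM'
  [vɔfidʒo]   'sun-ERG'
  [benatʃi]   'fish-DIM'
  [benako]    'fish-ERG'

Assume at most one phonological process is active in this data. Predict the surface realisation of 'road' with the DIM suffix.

[mabɔdʒi]

The stem for 'tooth' ends in [dʒ] in [pumedʒi] but [g] in [pumego].
If /dʒ/ were underlying and a rule turned it into [g] before the ERG suffix, 'sun' would also alternate; but it has [dʒ] in both [vɔfidʒi] and [vɔfidʒo].
So /g/ is underlying, and a rule of palatalization before a front vowel — /k/ and /g/ become palato-alveolar [tʃ] and [dʒ] before a front vowel — gives [dʒ].
From [mabɔgo] the stem 'road' is /mabɔg/; before a front vowel this yields [mabɔdʒi].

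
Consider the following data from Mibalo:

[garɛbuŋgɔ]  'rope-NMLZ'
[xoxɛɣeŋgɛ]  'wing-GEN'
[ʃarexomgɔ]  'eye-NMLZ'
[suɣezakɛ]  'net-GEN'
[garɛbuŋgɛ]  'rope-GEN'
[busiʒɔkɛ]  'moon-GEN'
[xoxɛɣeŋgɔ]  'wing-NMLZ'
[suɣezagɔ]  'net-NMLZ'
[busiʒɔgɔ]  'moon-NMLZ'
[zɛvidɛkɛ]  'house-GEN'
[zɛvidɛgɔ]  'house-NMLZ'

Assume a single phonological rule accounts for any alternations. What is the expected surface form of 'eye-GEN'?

The GEN morpheme has two allomorphs, [-gɛ] and [-kɛ].
The NMLZ suffix, which begins with [g], is invariant after every stem; so [g] is not altered by any rule here.
The GEN suffix is therefore /-kɛ/ underlyingly, with post-nasal voicing: voiceless stops become voiced after a nasal.
After 'eye', which ends in a nasal, the suffix surfaces as [-gɛ], giving [ʃarexomgɛ].

[ʃarexomgɛ]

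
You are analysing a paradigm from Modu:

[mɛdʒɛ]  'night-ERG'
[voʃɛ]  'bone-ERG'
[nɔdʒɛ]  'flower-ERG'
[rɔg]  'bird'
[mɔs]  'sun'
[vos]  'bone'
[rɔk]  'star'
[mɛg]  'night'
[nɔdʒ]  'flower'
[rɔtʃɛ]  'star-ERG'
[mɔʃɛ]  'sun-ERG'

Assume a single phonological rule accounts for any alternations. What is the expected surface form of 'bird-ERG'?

In [mɛg] and [mɛdʒɛ] the final segment of 'night' alternates: [g] ~ [dʒ].
The stem 'flower' ([nɔdʒ], [nɔdʒɛ]) shows [dʒ] unchanged in both environments, so [dʒ] cannot be basic with [g] derived in isolation.
The alternation reflects palatalization before a front vowel: /k/, /g/ and /s/ become palato-alveolar [tʃ], [dʒ] and [ʃ] before a front vowel. /g/ is underlying.
From [rɔg] the stem 'bird' is /rɔg/; before a front vowel this yields [rɔdʒɛ].

[rɔdʒɛ]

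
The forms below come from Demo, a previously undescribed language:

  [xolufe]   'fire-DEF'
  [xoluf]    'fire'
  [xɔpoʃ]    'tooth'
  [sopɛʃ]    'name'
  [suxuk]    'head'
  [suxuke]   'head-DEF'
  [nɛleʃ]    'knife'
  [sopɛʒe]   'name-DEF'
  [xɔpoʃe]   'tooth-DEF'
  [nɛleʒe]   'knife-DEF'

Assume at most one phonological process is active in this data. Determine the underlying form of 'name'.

/sopɛʒ/

The root 'name' surfaces as [sopɛʒe] and [sopɛʃ], with a stem-final [ʒ] ~ [ʃ] alternation.
If /ʃ/ were underlying and a rule turned it into [ʒ] before the DEF suffix, 'tooth' would also alternate; but it has [ʃ] in both [xɔpoʃe] and [xɔpoʃ].
The underlying segment must be /ʒ/; voiced obstruents become voiceless word-finally, yielding [ʃ] there.
The underlying form of 'name' is therefore /sopɛʒ/.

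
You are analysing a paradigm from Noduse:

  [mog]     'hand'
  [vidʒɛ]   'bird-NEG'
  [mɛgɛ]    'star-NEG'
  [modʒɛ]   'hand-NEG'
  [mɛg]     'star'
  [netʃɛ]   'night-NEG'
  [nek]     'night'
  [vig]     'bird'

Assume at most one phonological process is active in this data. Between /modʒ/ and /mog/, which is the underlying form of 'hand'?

/modʒ/

The root 'hand' surfaces as [mog] and [modʒɛ], with a stem-final [g] ~ [dʒ] alternation.
Compare 'star', with invariant [g] in [mɛg] and [mɛgɛ]: an analysis with underlying /g/ and a rule producing [dʒ] before the NEG suffix would wrongly predict alternation here too.
The alternation reflects depalatalization: palato-alveolar /tʃ/ and /dʒ/ become [k] and [g] when no front vowel follows. /dʒ/ is underlying.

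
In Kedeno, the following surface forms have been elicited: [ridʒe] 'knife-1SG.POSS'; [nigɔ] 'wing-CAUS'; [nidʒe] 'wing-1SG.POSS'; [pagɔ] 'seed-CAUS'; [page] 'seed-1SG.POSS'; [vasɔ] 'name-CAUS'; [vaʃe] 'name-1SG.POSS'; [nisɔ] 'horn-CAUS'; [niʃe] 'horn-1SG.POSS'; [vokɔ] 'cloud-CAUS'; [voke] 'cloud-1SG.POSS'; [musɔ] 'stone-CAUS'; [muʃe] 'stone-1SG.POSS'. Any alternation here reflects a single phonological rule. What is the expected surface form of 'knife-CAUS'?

[rigɔ]

'wing' shows [g] ~ [dʒ] at the end of the stem ([nigɔ] vs [nidʒe]).
Compare 'seed', with invariant [g] in [pagɔ] and [page]: an analysis with underlying /g/ and a rule producing [dʒ] before the 1SG.POSS suffix would wrongly predict alternation here too.
The alternation reflects depalatalization: palato-alveolar /dʒ/ and /ʃ/ become [g] and [s] when no front vowel follows. /dʒ/ is underlying.
From [ridʒe] the stem 'knife' is /ridʒ/; when no front vowel follows this yields [rigɔ].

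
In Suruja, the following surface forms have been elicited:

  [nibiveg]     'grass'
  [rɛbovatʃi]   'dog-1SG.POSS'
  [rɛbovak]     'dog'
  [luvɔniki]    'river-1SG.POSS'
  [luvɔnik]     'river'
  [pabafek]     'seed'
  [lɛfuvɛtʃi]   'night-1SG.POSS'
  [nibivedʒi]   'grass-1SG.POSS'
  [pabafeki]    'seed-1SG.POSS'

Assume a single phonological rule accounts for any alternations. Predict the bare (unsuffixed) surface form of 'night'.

In [rɛbovak] and [rɛbovatʃi] the final segment of 'dog' alternates: [k] ~ [tʃ].
The stem 'river' ([luvɔnik], [luvɔniki]) shows [k] unchanged in both environments, so [k] cannot be basic with [tʃ] derived before the 1SG.POSS suffix.
So /tʃ/ is underlying, and a rule of depalatalization — palato-alveolar /tʃ/ and /dʒ/ become [k] and [g] when no front vowel follows — gives [k].
From [lɛfuvɛtʃi] the stem 'night' is /lɛfuvɛtʃ/; when no front vowel follows this yields [lɛfuvɛk].

[lɛfuvɛk]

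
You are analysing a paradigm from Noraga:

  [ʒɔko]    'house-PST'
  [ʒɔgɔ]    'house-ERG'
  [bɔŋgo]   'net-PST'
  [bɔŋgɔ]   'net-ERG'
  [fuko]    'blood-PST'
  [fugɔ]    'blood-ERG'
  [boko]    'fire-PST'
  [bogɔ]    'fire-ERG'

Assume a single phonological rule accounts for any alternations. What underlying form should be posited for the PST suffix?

The PST morpheme has two allomorphs, [-go] and [-ko].
The ERG suffix, which begins with [g], is invariant after every stem; so [g] is not altered by any rule here.
The PST suffix is therefore /-ko/ underlyingly, with post-nasal voicing: voiceless stops become voiced after a nasal.

/-ko/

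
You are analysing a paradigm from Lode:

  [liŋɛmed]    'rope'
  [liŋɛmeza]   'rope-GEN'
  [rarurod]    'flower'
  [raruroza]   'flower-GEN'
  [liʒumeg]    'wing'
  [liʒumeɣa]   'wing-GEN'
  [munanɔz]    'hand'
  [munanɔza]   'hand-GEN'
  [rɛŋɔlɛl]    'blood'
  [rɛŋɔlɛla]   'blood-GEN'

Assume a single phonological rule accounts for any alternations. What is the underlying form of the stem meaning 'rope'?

'rope' shows [d] ~ [z] at the end of the stem ([liŋɛmed] vs [liŋɛmeza]).
But 'hand' keeps [z] in both environments ([munanɔz], [munanɔza]), so there is no rule changing /z/ to [d] in isolation.
So /d/ is underlying, and a rule of intervocalic spirantization — voiced stops become fricatives between vowels — gives [z].
Hence 'rope' is /liŋɛmed/ underlyingly.

/liŋɛmed/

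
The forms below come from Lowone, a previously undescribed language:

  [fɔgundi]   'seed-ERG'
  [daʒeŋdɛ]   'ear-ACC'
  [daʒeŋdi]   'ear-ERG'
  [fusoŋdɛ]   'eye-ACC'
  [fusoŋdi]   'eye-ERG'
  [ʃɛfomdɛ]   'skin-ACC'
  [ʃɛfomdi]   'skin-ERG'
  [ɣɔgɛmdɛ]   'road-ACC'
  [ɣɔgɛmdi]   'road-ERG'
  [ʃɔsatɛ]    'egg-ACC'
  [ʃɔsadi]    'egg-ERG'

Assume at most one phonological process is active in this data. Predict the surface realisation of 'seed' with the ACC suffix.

The ACC morpheme has two allomorphs, [-dɛ] and [-tɛ].
The ERG suffix, which begins with [d], is invariant after every stem; so [d] is not altered by any rule here.
So the underlying form is /-tɛ/, and voiceless stops become voiced after a nasal.
After 'seed', which ends in a nasal, the suffix surfaces as [-dɛ], giving [fɔgundɛ].

[fɔgundɛ]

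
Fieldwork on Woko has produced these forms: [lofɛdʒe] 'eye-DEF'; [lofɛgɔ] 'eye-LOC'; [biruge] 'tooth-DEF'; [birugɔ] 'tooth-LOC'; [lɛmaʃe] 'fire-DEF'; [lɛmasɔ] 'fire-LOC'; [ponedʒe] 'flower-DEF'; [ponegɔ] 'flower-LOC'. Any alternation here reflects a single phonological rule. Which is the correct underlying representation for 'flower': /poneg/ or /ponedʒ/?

'flower' shows [dʒ] ~ [g] at the end of the stem ([ponedʒe] vs [ponegɔ]).
Compare 'tooth', with invariant [g] in [biruge] and [birugɔ]: an analysis with underlying /g/ and a rule producing [dʒ] before the DEF suffix would wrongly predict alternation here too.
So /dʒ/ is underlying, and a rule of depalatalization — palato-alveolar /dʒ/ and /ʃ/ become [g] and [s] when no front vowel follows — gives [g].

/ponedʒ/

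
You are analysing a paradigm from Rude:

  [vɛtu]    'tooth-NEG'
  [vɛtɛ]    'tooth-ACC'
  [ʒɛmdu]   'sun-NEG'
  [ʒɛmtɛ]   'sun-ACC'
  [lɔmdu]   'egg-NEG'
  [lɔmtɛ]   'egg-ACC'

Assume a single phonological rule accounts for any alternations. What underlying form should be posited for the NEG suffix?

/-du/

The NEG morpheme has two allomorphs, [-du] and [-tu].
By contrast the ACC suffix keeps its initial [t] throughout — that segment must be underlying.
The NEG suffix is therefore /-du/ underlyingly, with post-vocalic devoicing: voiced stops become voiceless after a vowel.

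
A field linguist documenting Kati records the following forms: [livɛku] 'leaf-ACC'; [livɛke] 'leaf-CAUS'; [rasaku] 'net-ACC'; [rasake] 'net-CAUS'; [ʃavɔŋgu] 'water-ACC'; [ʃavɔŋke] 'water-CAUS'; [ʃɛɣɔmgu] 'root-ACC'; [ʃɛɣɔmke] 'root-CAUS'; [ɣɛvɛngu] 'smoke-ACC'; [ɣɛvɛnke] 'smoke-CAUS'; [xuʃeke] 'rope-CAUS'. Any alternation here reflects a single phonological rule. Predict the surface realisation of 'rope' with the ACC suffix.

[xuʃeku]

The ACC suffix surfaces as [-gu] and [-ku], depending on the final segment of the stem.
By contrast the CAUS suffix keeps its initial [k] throughout — that segment must be underlying.
So the underlying form is /-gu/, and voiced stops become voiceless after a vowel.
After 'rope', which ends in a vowel, the suffix surfaces as [-ku], giving [xuʃeku].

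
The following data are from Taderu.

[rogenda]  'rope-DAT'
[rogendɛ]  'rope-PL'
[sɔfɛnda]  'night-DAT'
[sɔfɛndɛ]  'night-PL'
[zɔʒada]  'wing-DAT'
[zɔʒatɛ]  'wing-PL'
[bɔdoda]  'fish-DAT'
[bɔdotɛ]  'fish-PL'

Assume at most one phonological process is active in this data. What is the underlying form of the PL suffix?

The PL morpheme has two allomorphs, [-dɛ] and [-tɛ].
The DAT suffix, which begins with [d], is invariant after every stem; so [d] is not altered by any rule here.
So the underlying form is /-tɛ/, and voiceless stops become voiced after a nasal.

/-tɛ/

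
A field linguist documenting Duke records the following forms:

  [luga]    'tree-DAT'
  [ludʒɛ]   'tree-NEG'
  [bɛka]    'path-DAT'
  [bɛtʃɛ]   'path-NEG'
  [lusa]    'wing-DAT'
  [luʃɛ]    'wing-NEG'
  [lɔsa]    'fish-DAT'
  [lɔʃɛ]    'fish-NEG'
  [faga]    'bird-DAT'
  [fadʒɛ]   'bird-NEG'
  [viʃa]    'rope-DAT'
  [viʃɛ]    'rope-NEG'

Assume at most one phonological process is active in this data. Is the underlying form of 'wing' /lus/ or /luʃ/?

'wing' shows [s] ~ [ʃ] at the end of the stem ([lusa] vs [luʃɛ]).
The stem 'rope' ([viʃa], [viʃɛ]) shows [ʃ] unchanged in both environments, so [ʃ] cannot be basic with [s] derived before the DAT suffix.
So /s/ is underlying, and a rule of palatalization before a front vowel — /k/, /g/ and /s/ become palato-alveolar [tʃ], [dʒ] and [ʃ] before a front vowel — gives [ʃ].

/lus/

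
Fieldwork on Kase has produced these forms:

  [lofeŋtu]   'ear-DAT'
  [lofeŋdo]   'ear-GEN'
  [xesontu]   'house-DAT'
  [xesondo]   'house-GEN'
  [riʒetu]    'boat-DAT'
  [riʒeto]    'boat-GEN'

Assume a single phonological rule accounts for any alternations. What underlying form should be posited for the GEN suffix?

/-do/

The GEN suffix surfaces as [-do] and [-to], depending on the final segment of the stem.
The DAT suffix, which begins with [t], is invariant after every stem; so [t] is not altered by any rule here.
So the underlying form is /-do/, and voiced stops become voiceless after a vowel.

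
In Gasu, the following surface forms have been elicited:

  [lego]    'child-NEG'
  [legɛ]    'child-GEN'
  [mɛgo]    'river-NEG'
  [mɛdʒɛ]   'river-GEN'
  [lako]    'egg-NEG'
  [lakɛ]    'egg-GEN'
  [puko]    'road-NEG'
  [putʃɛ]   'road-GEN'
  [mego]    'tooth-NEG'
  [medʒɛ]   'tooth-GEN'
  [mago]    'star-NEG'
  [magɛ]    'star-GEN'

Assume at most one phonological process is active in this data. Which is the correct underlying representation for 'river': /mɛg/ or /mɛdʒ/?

/mɛdʒ/

'river' shows [g] ~ [dʒ] at the end of the stem ([mɛgo] vs [mɛdʒɛ]).
If /g/ were underlying and a rule turned it into [dʒ] before the GEN suffix, 'star' would also alternate; but it has [g] in both [mago] and [magɛ].
The alternation reflects depalatalization: palato-alveolar /tʃ/ and /dʒ/ become [k] and [g] when no front vowel follows. /dʒ/ is underlying.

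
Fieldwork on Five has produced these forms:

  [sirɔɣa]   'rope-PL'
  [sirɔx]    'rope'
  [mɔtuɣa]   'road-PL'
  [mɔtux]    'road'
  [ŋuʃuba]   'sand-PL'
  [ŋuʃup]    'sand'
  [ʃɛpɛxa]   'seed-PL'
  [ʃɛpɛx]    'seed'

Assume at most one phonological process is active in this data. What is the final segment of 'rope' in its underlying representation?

The stem for 'rope' ends in [ɣ] in [sirɔɣa] but [x] in [sirɔx].
The stem 'seed' ([ʃɛpɛxa], [ʃɛpɛx]) shows [x] unchanged in both environments, so [x] cannot be basic with [ɣ] derived before the PL suffix.
Therefore /ɣ/ is basic and [x] is derived by word-final obstruent devoicing (voiced obstruents become voiceless word-finally).

/ɣ/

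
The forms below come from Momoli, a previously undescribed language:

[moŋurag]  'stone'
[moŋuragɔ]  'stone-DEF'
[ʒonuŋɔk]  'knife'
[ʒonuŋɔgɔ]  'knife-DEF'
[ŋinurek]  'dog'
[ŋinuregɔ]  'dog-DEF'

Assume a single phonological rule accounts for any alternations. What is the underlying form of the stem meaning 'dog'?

/ŋinurek/

The stem for 'dog' ends in [k] in [ŋinurek] but [g] in [ŋinuregɔ].
Compare 'stone', with invariant [g] in [moŋurag] and [moŋuragɔ]: an analysis with underlying /g/ and a rule producing [k] in isolation would wrongly predict alternation here too.
The underlying segment must be /k/; voiceless stops become voiced between vowels, yielding [g] there.
So 'dog' = /ŋinurek/.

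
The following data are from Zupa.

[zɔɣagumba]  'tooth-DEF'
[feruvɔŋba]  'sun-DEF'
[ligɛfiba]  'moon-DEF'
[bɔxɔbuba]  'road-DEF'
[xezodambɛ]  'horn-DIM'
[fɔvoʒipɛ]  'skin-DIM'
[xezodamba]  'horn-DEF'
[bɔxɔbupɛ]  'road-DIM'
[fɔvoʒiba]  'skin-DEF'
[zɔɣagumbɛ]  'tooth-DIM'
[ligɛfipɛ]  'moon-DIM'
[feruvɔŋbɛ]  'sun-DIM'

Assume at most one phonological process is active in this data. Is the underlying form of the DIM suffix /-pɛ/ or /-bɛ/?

/-pɛ/

The DIM morpheme has two allomorphs, [-bɛ] and [-pɛ].
The DEF suffix, which begins with [b], is invariant after every stem; so [b] is not altered by any rule here.
So the underlying form is /-pɛ/, and voiceless stops become voiced after a nasal.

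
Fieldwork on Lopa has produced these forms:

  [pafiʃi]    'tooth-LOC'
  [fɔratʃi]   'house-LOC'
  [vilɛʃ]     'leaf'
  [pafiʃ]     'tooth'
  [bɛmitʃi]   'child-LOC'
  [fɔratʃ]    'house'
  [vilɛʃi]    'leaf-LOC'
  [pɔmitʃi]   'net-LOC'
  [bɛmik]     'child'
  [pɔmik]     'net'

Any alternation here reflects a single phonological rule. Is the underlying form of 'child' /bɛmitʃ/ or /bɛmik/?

The stem for 'child' ends in [k] in [bɛmik] but [tʃ] in [bɛmitʃi].
If /tʃ/ were underlying and a rule turned it into [k] in isolation, 'house' would also alternate; but it has [tʃ] in both [fɔratʃ] and [fɔratʃi].
The underlying segment must be /k/; /k/ becomes palato-alveolar [tʃ] before a front vowel, yielding [tʃ] there.

/bɛmik/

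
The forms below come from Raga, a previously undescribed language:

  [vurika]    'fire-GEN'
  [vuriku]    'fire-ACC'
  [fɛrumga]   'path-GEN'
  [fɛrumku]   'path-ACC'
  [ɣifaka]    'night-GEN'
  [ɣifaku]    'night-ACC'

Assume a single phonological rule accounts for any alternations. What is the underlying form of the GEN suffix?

The GEN morpheme has two allomorphs, [-ga] and [-ka].
The ACC suffix, which begins with [k], is invariant after every stem; so [k] is not altered by any rule here.
So the underlying form is /-ga/, and voiced stops become voiceless after a vowel.

/-ga/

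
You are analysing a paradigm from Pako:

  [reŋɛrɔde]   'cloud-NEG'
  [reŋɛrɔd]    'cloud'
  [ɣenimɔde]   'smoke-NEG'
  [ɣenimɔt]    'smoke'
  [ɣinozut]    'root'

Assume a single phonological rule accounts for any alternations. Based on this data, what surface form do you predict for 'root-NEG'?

The stem for 'smoke' ends in [d] in [ɣenimɔde] but [t] in [ɣenimɔt].
The stem 'cloud' ([reŋɛrɔde], [reŋɛrɔd]) shows [d] unchanged in both environments, so [d] cannot be basic with [t] derived in isolation.
Therefore /t/ is basic and [d] is derived by intervocalic voicing (voiceless stops become voiced between vowels).
The one attested form of 'root', [ɣinozut], shows underlying /ɣinozut/. Applying the same rule between vowels gives [ɣinozude].

[ɣinozude]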